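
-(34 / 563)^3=-39304/178453547 = 0.00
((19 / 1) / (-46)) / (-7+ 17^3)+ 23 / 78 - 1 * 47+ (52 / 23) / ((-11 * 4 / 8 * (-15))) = -89310517/1913340 = -46.68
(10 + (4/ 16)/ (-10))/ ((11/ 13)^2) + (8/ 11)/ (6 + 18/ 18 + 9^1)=67651/4840 = 13.98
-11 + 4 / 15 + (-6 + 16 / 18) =-713/45 = -15.84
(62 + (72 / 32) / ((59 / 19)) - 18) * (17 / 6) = 179435/1416 = 126.72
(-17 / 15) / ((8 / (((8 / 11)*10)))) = -34/33 = -1.03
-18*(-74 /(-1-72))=-1332/73 = -18.25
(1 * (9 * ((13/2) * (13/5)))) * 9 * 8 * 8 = 87609.60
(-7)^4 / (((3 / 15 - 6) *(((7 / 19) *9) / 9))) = -1123.62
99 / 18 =11/2 = 5.50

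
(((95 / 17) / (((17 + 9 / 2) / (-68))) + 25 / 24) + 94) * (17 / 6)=219.21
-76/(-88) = 0.86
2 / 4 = 1/2 = 0.50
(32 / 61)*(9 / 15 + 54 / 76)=3984/5795 = 0.69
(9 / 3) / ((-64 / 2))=-3/32 = -0.09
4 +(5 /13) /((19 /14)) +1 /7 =7653/1729 = 4.43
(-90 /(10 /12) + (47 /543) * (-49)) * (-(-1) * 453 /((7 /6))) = -55217982/1267 = -43581.67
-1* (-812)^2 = -659344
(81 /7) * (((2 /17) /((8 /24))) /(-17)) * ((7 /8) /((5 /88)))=-5346/1445 = -3.70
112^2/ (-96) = -392/3 = -130.67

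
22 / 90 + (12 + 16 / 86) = 24053/1935 = 12.43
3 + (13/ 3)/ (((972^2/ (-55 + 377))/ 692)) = 4.02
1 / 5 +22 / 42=0.72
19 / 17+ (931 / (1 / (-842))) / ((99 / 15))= -66631043/561 = -118771.91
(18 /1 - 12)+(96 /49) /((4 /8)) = 486/49 = 9.92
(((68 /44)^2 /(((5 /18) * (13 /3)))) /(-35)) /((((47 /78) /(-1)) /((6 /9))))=62424/995225 = 0.06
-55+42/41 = -2213/41 = -53.98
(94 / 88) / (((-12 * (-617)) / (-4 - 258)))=-6157/162888 = -0.04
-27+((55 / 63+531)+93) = 37666/63 = 597.87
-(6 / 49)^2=-36/2401 = -0.01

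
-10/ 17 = -0.59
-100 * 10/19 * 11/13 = -11000/247 = -44.53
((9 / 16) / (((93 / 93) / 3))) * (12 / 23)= 81/92 = 0.88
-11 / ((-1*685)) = 11/685 = 0.02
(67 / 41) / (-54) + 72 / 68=38713/37638 = 1.03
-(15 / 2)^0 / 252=-1/252 = 0.00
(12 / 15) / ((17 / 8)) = 32/85 = 0.38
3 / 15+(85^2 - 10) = 36076/5 = 7215.20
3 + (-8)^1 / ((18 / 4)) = 11/9 = 1.22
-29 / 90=-0.32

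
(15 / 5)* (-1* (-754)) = 2262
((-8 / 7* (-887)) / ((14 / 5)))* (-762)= -275875.10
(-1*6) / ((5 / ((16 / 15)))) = -32/25 = -1.28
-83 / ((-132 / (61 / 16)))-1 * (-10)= 26183/2112 = 12.40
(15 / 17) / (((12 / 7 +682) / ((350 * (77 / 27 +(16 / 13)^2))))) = 122040625/61875801 = 1.97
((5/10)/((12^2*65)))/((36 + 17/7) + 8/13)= 7/5116320 = 0.00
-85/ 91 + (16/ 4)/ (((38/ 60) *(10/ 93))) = 99941/1729 = 57.80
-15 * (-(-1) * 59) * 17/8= -15045/8 = -1880.62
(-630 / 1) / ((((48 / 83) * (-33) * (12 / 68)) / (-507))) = -8346065/88 = -94841.65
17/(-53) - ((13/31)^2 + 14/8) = -2.25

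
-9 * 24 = -216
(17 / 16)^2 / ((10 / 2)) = 289/1280 = 0.23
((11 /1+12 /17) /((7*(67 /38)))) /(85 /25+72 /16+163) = 75620/13625857 = 0.01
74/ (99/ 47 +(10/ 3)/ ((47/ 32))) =10434/617 = 16.91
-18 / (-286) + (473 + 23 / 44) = 270891/572 = 473.59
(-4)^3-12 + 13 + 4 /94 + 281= 10248/47 = 218.04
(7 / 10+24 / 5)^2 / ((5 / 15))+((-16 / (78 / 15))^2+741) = 568663/676 = 841.22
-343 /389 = -0.88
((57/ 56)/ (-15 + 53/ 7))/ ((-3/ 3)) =57/416 = 0.14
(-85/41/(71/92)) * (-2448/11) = 19143360/32021 = 597.84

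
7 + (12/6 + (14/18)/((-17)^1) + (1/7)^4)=3289523/367353 = 8.95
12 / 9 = 4/3 = 1.33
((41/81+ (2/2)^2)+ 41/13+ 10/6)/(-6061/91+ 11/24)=-373072/3900501 = -0.10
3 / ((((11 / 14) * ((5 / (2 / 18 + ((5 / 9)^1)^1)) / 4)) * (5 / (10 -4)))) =672/275 = 2.44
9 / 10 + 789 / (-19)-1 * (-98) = 10901/190 = 57.37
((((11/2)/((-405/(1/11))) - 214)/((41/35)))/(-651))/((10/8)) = 346682/1544265 = 0.22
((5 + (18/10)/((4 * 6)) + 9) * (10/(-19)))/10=-563/760 = -0.74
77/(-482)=-0.16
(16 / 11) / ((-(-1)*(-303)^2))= 16/1009899 = 0.00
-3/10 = -0.30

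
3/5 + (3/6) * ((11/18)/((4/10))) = 491/360 = 1.36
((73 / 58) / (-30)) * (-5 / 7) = 73/2436 = 0.03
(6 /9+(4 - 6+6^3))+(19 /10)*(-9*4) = 2194/15 = 146.27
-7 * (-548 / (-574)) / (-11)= 274/451 = 0.61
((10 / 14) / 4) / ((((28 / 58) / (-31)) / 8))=-4495/49 = -91.73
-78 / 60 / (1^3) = -13/10 = -1.30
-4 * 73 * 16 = -4672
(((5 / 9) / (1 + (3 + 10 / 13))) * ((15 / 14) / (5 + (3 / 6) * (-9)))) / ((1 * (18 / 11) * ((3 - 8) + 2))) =-3575/70308 = -0.05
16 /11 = 1.45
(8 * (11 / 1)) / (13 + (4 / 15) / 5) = 6.74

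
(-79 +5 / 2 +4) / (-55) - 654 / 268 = -827/737 = -1.12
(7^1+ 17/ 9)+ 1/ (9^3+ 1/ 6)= 350054/39375 = 8.89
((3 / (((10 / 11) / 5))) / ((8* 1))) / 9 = 11/48 = 0.23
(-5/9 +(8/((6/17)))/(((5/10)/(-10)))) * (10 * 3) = -40850/3 = -13616.67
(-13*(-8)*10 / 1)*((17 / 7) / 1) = 17680/7 = 2525.71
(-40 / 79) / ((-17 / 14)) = 560/1343 = 0.42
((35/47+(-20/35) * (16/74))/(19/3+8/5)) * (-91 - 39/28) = -293404605/40560436 = -7.23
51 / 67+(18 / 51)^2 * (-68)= -8781/1139 = -7.71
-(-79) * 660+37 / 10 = 521437/10 = 52143.70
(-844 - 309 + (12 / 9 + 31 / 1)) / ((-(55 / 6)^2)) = 40344/3025 = 13.34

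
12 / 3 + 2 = 6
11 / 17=0.65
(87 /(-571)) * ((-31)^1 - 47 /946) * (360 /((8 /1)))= 114995295/540166 = 212.89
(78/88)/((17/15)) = 585/748 = 0.78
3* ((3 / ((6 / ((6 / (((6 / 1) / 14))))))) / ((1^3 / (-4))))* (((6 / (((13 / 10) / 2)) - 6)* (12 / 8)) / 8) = -1323/26 = -50.88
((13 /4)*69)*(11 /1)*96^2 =22733568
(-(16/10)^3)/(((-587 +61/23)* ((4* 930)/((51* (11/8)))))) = 4301/32550000 = 0.00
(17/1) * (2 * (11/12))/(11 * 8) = 17/48 = 0.35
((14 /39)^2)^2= 38416/2313441 = 0.02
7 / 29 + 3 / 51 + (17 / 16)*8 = 8677/986 = 8.80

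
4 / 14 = 2/7 = 0.29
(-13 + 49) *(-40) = -1440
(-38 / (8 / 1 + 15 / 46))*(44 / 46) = -1672/383 = -4.37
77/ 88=7/8 = 0.88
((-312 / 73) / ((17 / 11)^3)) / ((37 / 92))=-2.88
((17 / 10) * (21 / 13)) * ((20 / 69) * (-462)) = -109956/299 = -367.75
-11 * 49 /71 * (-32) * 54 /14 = 66528/71 = 937.01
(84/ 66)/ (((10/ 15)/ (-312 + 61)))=-5271/11 = -479.18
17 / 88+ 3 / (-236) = 937/5192 = 0.18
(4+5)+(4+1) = 14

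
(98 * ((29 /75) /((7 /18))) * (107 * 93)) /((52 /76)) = 460572084/325 = 1417144.87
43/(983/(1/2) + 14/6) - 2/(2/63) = -371886/5905 = -62.98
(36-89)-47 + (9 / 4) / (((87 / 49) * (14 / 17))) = -22843/232 = -98.46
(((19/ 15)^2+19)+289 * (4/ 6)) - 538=-73064/225 = -324.73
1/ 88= 0.01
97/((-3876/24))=-194/323 = -0.60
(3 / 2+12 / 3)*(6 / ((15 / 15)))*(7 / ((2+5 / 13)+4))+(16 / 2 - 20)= 2007/83 = 24.18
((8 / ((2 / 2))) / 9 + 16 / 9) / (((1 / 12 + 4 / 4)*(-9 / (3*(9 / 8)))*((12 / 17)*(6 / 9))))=-1.96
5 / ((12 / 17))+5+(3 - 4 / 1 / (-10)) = 929/60 = 15.48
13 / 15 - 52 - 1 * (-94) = 643/15 = 42.87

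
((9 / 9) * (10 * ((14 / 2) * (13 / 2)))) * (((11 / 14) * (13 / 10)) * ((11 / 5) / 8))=20449/160 = 127.81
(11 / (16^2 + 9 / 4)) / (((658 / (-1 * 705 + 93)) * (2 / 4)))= -26928/339857 = -0.08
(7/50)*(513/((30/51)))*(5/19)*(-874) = -1404081/50 = -28081.62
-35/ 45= -7/9 = -0.78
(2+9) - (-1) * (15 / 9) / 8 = 269/24 = 11.21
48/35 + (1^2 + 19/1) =748/35 = 21.37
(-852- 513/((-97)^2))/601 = -8016981/5654809 = -1.42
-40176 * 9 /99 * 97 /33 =-10735.74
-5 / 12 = -0.42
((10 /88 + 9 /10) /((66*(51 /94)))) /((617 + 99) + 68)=10481/290283840 = 0.00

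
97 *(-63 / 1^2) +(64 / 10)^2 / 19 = -2901701/475 = -6108.84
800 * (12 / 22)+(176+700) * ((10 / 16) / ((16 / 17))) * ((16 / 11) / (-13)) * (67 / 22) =1498395/6292 = 238.14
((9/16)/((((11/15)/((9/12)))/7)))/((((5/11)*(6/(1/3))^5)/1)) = 7/1492992 = 0.00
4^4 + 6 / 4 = 515/2 = 257.50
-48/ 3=-16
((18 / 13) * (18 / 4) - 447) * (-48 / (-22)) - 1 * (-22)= -134374/143 = -939.68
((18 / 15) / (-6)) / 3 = -1/15 = -0.07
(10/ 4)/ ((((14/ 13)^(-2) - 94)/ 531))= -17346/1217 = -14.25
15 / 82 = 0.18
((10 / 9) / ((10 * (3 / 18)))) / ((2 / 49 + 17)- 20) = -98/435 = -0.23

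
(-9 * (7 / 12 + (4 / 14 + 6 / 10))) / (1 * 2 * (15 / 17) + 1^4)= -31467/6580 = -4.78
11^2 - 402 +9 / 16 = -4487/16 = -280.44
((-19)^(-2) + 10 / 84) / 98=1847/1485876 = 0.00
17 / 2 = 8.50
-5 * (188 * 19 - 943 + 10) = -13195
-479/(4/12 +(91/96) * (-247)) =45984/22445 = 2.05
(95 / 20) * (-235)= -4465/4 = -1116.25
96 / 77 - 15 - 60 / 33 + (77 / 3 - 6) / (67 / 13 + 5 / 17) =-43205/3612 = -11.96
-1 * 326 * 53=-17278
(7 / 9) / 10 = 7/90 = 0.08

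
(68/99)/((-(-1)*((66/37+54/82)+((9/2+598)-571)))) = 206312/10195119 = 0.02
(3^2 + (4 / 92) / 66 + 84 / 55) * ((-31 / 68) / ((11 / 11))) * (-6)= 2477117/86020 = 28.80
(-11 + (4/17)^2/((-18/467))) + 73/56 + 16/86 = -68561789/6263208 = -10.95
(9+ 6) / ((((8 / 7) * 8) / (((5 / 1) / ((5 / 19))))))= 1995/64 = 31.17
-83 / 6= -13.83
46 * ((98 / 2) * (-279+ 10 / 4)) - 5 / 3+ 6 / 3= -1869692/3 = -623230.67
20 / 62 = 10/31 = 0.32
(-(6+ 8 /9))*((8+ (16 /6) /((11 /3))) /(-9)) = 1984/297 = 6.68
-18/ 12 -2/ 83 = -253/166 = -1.52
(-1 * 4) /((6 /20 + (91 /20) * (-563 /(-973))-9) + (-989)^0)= 11120/14087 = 0.79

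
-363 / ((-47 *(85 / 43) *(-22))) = -1419/7990 = -0.18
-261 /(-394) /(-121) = -261/47674 = -0.01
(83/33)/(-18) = -0.14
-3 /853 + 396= 337785/853 = 396.00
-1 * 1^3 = -1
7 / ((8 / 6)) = 21/4 = 5.25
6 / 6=1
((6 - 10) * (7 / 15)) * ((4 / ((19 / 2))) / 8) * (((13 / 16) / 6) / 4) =-91/27360 = 0.00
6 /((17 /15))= 90/17 = 5.29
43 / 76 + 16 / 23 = 2205/1748 = 1.26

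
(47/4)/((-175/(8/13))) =-94/2275 = -0.04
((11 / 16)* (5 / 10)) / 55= 0.01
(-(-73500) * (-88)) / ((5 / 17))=-21991200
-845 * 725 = -612625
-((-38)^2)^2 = -2085136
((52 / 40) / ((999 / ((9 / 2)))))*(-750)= -325/74 = -4.39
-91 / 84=-13/12 = -1.08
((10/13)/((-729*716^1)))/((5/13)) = -1/260982 = 0.00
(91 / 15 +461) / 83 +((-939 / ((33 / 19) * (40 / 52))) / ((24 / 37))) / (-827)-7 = -3775429/60404080 = -0.06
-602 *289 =-173978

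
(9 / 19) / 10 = 9/190 = 0.05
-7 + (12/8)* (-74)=-118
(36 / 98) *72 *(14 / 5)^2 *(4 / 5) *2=41472/125 = 331.78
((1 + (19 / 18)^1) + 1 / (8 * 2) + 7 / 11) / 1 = 2.75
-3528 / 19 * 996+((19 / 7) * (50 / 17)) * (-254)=-422737372/2261 = -186969.20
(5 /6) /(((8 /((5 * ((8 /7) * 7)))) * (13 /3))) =25/26 = 0.96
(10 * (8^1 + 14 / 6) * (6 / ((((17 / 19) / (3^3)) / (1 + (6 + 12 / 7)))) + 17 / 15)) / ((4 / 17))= 87370183/126 = 693414.15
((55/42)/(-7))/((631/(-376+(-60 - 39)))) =26125/185514 = 0.14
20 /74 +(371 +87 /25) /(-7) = -344644/6475 = -53.23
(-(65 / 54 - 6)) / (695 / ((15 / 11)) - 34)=259/25686 = 0.01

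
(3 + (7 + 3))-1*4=9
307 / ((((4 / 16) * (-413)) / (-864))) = 1060992/413 = 2568.99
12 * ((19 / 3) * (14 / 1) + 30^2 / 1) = 11864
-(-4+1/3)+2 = 17/3 = 5.67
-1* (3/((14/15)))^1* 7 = -45/2 = -22.50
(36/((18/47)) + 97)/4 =191/4 = 47.75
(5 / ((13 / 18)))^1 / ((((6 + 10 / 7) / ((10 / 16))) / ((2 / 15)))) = 105/1352 = 0.08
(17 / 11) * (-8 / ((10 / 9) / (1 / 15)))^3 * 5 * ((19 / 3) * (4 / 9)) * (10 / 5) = -165376/34375 = -4.81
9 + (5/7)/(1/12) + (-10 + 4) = 81/7 = 11.57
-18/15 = -6/5 = -1.20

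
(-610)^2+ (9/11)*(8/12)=4093106/11 = 372100.55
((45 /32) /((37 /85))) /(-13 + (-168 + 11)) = -0.02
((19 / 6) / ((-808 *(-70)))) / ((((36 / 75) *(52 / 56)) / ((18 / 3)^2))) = 95/21008 = 0.00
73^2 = 5329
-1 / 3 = -0.33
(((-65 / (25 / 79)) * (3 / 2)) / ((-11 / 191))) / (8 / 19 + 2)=11180949/5060 = 2209.67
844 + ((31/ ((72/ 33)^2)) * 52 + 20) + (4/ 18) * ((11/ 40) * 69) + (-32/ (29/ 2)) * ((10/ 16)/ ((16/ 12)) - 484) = 47480119/20880 = 2273.95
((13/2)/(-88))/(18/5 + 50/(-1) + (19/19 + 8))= 65/32912 = 0.00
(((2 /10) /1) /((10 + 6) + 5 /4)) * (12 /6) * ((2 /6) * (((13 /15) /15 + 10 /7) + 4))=69128/1630125 = 0.04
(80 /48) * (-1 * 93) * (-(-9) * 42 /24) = -9765/4 = -2441.25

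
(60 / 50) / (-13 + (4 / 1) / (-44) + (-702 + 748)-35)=-66/115 = -0.57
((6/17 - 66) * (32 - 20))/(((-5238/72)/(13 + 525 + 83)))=11088576/1649 = 6724.42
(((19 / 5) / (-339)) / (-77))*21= 19/6215 = 0.00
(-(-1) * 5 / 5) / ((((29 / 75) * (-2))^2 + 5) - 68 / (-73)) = 410625/2681197 = 0.15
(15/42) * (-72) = -180/7 = -25.71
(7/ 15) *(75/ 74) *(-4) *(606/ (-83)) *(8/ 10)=11.05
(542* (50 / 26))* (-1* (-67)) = 907850/13 = 69834.62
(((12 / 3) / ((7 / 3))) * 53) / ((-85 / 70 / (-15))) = 19080/17 = 1122.35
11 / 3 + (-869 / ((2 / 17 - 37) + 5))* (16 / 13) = 393305/10569 = 37.21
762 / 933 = 254/311 = 0.82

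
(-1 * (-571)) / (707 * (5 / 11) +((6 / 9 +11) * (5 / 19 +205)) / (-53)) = 6324967/3059245 = 2.07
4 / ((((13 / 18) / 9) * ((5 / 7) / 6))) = 27216/65 = 418.71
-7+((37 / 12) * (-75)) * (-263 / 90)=48151/72 = 668.76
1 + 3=4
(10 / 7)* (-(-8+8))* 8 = 0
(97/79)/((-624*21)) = -97/1035216 = 0.00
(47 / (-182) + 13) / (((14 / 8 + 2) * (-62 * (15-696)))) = 773/9605505 = 0.00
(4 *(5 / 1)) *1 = 20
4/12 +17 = 52/3 = 17.33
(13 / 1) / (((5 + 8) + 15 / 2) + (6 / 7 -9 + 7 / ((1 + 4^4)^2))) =1.05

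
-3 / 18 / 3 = -1/18 = -0.06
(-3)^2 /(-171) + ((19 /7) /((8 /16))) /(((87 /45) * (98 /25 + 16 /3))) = 335684/1338379 = 0.25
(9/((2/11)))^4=96059601/16 = 6003725.06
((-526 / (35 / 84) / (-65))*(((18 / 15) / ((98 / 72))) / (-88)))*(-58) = 9884592/875875 = 11.29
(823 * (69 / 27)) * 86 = 1627894/9 = 180877.11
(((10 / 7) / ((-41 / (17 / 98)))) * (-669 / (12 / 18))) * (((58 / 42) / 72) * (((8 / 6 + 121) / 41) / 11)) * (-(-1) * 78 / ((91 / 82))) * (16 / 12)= 201738065/68219613 = 2.96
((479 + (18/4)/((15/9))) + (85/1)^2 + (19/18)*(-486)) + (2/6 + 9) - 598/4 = 105803/15 = 7053.53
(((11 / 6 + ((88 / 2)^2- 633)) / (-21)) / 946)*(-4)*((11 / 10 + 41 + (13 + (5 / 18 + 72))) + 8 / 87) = 186048356/5555385 = 33.49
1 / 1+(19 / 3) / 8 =43/24 = 1.79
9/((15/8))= 24/5 = 4.80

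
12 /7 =1.71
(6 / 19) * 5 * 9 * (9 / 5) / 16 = 243/152 = 1.60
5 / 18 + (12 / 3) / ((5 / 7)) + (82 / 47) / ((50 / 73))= 178189/21150 = 8.43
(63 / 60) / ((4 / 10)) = 21/8 = 2.62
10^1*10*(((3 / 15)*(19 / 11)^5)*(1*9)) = 445697820/161051 = 2767.43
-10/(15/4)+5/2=-1/6 = -0.17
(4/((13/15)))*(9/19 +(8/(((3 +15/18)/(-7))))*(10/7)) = -534780/5681 = -94.13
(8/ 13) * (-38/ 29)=-304/377 = -0.81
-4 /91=-0.04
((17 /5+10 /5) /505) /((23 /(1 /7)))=27/406525 = 0.00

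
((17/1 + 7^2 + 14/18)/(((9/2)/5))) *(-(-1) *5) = 30050/81 = 370.99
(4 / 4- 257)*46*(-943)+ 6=11104774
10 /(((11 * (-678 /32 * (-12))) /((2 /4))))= 20/11187 = 0.00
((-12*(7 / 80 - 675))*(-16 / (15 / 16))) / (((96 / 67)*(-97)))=994.51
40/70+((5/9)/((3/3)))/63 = 47/81 = 0.58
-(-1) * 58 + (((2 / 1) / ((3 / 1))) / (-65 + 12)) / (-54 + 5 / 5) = 488768/8427 = 58.00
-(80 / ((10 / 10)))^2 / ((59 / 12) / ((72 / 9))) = -614400/59 = -10413.56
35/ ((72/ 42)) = 245/12 = 20.42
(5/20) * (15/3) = 5/4 = 1.25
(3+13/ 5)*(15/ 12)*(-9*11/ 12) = -231/4 = -57.75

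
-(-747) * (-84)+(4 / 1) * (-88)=-63100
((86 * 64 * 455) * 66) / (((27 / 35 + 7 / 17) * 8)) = 34923525/2 = 17461762.50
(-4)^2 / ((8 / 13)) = 26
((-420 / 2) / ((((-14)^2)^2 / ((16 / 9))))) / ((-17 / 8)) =80/17493 = 0.00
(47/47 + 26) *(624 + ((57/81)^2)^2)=331749505/19683 = 16854.62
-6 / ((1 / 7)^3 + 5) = -343/286 = -1.20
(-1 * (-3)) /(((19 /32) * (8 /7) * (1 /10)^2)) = 8400/19 = 442.11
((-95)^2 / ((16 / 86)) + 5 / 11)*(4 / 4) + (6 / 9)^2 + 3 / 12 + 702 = 38976319/792 = 49212.52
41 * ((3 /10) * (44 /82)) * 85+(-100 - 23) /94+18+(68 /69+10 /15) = 1252541/2162 = 579.34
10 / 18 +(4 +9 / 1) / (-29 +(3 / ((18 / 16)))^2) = -68/1773 = -0.04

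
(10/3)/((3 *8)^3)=5/20736 = 0.00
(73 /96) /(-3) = -73/288 = -0.25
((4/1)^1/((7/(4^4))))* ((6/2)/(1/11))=33792/7 = 4827.43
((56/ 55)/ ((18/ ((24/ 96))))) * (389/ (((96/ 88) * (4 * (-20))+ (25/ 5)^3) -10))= 2723/13725 = 0.20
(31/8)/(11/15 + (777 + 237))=15/3928 = 0.00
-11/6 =-1.83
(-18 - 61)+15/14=-1091/14 = -77.93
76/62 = 38/31 = 1.23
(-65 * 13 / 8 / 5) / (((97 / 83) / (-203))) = 2847481/776 = 3669.43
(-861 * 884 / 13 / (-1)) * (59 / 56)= 123369/2 = 61684.50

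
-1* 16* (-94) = 1504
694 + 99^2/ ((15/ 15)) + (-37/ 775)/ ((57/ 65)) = 92722844/8835 = 10494.95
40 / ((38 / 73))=1460/19 = 76.84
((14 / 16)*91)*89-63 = 56189/8 = 7023.62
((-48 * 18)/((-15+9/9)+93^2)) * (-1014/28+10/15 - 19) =329904/60445 = 5.46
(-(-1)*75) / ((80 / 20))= 75/4 = 18.75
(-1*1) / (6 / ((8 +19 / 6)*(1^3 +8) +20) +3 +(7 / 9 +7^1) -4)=-2169/14809 = -0.15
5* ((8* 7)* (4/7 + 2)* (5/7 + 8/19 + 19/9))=310880/133 = 2337.44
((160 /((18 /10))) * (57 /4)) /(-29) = -3800/87 = -43.68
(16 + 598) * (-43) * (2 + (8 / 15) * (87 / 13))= -9557524/65 = -147038.83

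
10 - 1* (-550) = 560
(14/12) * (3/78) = 7/156 = 0.04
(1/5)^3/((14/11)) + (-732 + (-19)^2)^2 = 240871761/1750 = 137641.01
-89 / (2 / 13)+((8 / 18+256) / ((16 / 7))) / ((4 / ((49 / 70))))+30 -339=-1249727/1440 = -867.87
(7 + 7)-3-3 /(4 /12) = 2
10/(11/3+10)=30/41 = 0.73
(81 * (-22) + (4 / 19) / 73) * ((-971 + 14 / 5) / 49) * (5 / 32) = 854654345/155344 = 5501.69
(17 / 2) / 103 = 17/206 = 0.08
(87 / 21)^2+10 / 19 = 16469/931 = 17.69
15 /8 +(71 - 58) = 119/8 = 14.88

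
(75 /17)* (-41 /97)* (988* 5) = -15190500/1649 = -9211.95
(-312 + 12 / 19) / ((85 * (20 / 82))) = -7134/475 = -15.02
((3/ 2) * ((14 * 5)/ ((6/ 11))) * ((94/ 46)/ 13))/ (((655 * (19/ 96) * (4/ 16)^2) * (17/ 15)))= 41690880/12651587 = 3.30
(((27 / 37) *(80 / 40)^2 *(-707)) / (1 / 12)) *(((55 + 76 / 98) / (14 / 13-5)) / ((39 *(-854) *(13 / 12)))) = -238492512/24441053 = -9.76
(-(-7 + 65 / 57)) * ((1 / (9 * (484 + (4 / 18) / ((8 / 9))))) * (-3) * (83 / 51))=-110888/16892577 = -0.01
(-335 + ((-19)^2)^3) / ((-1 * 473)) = -47045546/473 = -99462.04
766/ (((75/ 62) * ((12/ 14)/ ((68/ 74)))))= 678.86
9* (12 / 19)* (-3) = -324/19 = -17.05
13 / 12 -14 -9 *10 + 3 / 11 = -13549/132 = -102.64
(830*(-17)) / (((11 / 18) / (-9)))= 2285820/11 = 207801.82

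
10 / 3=3.33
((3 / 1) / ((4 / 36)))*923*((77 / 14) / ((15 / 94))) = 4294719/5 = 858943.80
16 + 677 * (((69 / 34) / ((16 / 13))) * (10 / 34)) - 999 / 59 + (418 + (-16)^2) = 546391683/545632 = 1001.39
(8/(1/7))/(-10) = -28/5 = -5.60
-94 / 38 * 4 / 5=-188/95 = -1.98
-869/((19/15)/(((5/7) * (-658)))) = 6126450/19 = 322444.74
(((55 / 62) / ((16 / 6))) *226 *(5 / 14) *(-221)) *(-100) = 515068125/868 = 593396.46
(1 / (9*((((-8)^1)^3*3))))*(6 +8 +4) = -1/768 = 0.00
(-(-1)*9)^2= 81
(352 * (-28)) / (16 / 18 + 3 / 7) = -620928/83 = -7481.06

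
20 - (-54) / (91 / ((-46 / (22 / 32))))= -19724/1001 = -19.70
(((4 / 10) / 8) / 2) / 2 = 0.01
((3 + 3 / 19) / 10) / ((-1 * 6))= -1/19 = -0.05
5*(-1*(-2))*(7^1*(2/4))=35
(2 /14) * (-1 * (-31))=31/7 = 4.43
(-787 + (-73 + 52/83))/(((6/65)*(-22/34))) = 13136240/913 = 14388.00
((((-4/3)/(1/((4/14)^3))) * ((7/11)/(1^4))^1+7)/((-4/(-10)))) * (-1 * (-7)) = 56435/462 = 122.15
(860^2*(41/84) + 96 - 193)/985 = 7578863/20685 = 366.39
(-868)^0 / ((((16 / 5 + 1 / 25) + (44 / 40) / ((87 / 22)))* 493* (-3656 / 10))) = -375/237793552 = 0.00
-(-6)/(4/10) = 15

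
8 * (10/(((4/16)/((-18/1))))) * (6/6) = -5760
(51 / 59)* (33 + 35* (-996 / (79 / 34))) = -60314283/4661 = -12940.20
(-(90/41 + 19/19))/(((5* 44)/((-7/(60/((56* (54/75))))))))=19257/281875 = 0.07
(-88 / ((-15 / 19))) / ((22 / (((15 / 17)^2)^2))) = 256500/83521 = 3.07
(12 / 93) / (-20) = -1/155 = -0.01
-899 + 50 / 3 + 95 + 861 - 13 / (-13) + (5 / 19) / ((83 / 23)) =353593/4731 = 74.74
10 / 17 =0.59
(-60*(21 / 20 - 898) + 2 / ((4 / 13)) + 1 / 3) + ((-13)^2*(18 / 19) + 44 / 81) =166164235/3078 = 53984.48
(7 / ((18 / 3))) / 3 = 7/18 = 0.39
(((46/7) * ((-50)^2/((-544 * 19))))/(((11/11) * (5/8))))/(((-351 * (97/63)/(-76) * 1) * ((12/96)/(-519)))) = 31832000/21437 = 1484.91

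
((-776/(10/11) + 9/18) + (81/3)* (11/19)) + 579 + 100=-30109/190 = -158.47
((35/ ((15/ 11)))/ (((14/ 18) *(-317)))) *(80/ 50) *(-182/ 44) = 1092/1585 = 0.69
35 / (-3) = -11.67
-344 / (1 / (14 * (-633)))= 3048528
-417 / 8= -52.12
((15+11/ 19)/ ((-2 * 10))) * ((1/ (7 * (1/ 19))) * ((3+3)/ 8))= -111/70 = -1.59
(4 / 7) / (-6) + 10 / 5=40/21 = 1.90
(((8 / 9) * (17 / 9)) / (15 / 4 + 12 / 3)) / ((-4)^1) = -136/2511 = -0.05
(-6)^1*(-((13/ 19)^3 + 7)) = 301260/6859 = 43.92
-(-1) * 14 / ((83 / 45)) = 630/83 = 7.59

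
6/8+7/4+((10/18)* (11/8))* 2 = 145/36 = 4.03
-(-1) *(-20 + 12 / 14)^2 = 17956/49 = 366.45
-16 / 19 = -0.84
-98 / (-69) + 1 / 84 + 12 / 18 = 4055/1932 = 2.10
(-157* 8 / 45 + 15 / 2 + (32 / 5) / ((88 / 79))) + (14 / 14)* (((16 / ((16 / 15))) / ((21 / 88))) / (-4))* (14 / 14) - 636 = -4618013/6930 = -666.38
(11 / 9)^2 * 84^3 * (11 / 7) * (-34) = -141916544/3 = -47305514.67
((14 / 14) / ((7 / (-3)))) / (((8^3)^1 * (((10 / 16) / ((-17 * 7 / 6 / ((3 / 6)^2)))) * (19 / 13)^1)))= 221/3040 = 0.07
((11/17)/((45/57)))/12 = 209/3060 = 0.07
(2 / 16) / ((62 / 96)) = 6/31 = 0.19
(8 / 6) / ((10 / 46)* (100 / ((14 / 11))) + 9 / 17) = 10948/144597 = 0.08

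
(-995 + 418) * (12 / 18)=-1154/3 = -384.67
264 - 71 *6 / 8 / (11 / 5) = 10551/44 = 239.80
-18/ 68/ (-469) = 9/15946 = 0.00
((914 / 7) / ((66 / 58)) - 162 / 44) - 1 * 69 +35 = 35603/462 = 77.06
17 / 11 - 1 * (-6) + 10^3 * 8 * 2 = 176083/11 = 16007.55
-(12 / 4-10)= 7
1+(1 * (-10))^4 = 10001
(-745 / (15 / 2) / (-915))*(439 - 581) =-42316/2745 = -15.42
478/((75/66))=10516/25 = 420.64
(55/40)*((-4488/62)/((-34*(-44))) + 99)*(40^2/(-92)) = -1687125/713 = -2366.23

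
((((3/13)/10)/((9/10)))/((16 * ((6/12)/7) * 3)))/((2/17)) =119/1872 = 0.06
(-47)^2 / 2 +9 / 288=35345/32 = 1104.53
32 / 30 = 16/15 = 1.07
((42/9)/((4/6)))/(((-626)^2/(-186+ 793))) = 4249/391876 = 0.01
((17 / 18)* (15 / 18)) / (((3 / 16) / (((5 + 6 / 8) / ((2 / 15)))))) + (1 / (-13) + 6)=131233/702 = 186.94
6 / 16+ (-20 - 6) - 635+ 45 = -4925/8 = -615.62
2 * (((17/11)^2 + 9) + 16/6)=28.11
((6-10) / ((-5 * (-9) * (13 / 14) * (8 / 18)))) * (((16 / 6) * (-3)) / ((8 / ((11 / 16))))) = 77/520 = 0.15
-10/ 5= -2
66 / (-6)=-11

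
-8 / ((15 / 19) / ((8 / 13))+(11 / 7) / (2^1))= -8512/2201 = -3.87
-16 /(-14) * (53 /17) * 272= 6784/7 = 969.14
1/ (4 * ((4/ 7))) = 7/16 = 0.44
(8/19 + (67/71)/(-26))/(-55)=-2699/385814 = -0.01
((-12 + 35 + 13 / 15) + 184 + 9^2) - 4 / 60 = 1444/5 = 288.80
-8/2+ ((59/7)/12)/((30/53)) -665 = -667.76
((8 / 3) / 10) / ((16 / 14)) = 7/30 = 0.23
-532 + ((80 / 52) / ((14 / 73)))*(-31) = -71042/91 = -780.68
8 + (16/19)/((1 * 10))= 768/95 = 8.08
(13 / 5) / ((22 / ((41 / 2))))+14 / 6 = 3139/660 = 4.76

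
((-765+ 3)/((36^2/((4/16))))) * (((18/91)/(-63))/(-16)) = -127/4402944 = 0.00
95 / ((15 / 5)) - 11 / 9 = 274/9 = 30.44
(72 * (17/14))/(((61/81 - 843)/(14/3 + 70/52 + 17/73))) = -0.65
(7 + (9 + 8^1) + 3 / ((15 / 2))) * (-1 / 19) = -1.28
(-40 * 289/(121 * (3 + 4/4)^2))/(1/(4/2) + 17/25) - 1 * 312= -2263493/7139 = -317.06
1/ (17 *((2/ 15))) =15/34 = 0.44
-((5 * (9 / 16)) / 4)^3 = -0.35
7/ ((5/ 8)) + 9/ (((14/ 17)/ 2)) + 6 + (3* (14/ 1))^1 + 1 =82.06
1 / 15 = 0.07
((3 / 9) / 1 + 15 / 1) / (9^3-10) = 46/2157 = 0.02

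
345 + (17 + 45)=407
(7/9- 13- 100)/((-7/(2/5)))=404/63 = 6.41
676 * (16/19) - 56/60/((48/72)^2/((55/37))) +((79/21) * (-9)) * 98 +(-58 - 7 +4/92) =-91090163/32338 = -2816.81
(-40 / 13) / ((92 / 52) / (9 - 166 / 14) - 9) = 800/2501 = 0.32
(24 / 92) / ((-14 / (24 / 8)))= -9/161 = -0.06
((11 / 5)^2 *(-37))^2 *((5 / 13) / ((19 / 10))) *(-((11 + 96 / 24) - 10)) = -40087058/1235 = -32459.16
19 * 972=18468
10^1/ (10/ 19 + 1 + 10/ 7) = 1330/393 = 3.38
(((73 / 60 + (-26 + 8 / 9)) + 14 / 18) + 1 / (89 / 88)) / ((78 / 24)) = -118163/17355 = -6.81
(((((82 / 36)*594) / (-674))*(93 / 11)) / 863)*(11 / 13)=-0.02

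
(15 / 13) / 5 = 3/13 = 0.23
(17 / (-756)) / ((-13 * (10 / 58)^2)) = 14297/245700 = 0.06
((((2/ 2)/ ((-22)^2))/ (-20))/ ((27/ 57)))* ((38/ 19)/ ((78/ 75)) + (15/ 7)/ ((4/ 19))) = -16739/6342336 = 0.00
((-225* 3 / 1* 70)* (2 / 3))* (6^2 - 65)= 913500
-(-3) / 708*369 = 369/236 = 1.56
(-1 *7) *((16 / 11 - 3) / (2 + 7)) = 119/99 = 1.20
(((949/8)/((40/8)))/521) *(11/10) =10439/208400 = 0.05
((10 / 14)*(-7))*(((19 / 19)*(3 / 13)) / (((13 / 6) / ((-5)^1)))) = 450/169 = 2.66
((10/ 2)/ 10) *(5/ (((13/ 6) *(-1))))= -15/13 = -1.15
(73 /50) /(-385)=-73/19250 = 0.00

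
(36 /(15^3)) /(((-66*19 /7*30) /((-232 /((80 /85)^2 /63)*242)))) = 4517359/570000 = 7.93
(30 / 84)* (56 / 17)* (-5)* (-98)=9800/17 = 576.47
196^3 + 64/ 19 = 143061248/19 = 7529539.37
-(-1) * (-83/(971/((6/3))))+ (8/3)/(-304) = -19895/110694 = -0.18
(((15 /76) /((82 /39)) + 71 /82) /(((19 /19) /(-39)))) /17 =-233259/105944 = -2.20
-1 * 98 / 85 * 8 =-784/85 = -9.22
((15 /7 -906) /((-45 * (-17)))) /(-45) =0.03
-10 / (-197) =10/197 = 0.05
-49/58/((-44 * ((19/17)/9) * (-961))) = -7497/46596968 = 0.00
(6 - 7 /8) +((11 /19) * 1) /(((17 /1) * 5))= 5.13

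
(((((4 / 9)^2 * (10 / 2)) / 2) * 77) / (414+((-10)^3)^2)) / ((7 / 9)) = 220/4501863 = 0.00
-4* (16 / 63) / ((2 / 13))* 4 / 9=-1664/567 = -2.93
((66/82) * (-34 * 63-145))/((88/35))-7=-242431/328 = -739.12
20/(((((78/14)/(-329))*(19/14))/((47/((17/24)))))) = -242459840/4199 = -57742.28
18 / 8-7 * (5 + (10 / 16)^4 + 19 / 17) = -41.64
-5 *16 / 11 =-80/11 = -7.27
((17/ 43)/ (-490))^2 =289/443944900 = 0.00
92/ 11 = 8.36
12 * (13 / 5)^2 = 2028/25 = 81.12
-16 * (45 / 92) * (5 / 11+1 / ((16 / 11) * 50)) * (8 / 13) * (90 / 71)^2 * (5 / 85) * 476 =-129412080/1275373 = -101.47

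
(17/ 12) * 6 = 17/2 = 8.50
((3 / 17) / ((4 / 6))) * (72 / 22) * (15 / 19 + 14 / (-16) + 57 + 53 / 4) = 863865/14212 = 60.78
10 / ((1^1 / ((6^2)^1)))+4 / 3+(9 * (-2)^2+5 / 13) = 15511/39 = 397.72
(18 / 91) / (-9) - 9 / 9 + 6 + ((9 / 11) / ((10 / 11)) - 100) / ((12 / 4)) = -76591/2730 = -28.06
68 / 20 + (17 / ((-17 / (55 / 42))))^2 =45113/8820 = 5.11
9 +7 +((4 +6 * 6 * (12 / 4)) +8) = 136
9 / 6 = 1.50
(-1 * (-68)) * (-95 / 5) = -1292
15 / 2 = 7.50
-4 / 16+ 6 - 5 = 3/4 = 0.75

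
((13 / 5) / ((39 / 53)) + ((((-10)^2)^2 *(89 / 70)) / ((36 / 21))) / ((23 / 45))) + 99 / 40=40066583/2760 = 14516.88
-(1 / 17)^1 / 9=-1/153 = -0.01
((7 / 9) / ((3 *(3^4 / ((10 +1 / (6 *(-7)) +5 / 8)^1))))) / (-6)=-0.01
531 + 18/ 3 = 537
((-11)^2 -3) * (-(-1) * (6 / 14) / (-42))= -59/49 = -1.20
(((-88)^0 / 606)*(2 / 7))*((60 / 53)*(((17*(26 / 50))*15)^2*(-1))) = -1758276/187355 = -9.38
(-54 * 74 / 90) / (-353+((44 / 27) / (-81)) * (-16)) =485514/3856535 = 0.13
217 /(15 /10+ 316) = 434/635 = 0.68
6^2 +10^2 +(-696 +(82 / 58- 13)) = -16576/29 = -571.59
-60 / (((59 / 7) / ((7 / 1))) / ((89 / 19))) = -261660/1121 = -233.42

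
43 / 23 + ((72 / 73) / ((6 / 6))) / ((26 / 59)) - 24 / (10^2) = 3.87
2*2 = 4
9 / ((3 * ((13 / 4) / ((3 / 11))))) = 36/143 = 0.25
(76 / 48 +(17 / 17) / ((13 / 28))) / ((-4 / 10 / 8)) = -2915/39 = -74.74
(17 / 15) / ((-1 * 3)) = -0.38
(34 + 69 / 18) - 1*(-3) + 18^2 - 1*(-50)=2489/6 = 414.83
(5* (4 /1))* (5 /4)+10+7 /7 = 36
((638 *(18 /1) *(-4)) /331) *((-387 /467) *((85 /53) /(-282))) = -251844120/385051307 = -0.65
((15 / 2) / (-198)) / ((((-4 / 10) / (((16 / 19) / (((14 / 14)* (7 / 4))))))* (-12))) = -50/13167 = 0.00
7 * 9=63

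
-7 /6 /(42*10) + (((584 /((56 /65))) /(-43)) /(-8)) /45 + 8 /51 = 91127/460530 = 0.20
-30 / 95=-6/19 = -0.32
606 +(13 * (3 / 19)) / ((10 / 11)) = 608.26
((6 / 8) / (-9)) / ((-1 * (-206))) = -1/2472 = 0.00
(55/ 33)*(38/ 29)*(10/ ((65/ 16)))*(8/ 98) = 24320/55419 = 0.44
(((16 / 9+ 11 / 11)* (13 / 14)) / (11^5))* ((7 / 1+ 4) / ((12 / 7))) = 325/3162456 = 0.00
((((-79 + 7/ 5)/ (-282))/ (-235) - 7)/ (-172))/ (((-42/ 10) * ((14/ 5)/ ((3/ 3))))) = -1159919/335114136 = 0.00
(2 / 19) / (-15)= -2/285 = -0.01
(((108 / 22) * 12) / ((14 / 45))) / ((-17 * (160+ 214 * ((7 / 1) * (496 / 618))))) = -1126305/137753924 = -0.01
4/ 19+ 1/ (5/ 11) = 229/95 = 2.41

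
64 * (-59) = -3776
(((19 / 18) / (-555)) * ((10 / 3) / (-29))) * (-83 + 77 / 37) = -18962/1071927 = -0.02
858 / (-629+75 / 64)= -54912/40181 = -1.37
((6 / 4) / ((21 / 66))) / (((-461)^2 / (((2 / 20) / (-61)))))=-33/907464670 = 0.00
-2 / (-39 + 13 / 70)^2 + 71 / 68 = 523461919/501982052 = 1.04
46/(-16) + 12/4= 1/8 = 0.12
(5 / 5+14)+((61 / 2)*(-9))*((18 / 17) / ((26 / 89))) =-433119/442 = -979.91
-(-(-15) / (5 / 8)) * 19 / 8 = -57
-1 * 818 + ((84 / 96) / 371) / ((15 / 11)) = -5202469/6360 = -818.00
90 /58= 45/29 = 1.55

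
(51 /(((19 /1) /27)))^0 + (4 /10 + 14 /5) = 21/5 = 4.20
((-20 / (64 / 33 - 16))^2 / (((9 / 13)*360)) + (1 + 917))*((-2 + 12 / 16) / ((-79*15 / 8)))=889395641/114806592 = 7.75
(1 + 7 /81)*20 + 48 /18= 1976/81 = 24.40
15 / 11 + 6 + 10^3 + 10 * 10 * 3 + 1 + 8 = 14480/11 = 1316.36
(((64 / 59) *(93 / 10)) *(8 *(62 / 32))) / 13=46128/3835 = 12.03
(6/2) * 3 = 9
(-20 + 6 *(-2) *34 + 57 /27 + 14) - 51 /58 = -215465/522 = -412.77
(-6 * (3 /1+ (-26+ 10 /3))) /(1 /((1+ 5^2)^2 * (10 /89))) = 797680/89 = 8962.70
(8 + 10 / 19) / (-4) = -81/38 = -2.13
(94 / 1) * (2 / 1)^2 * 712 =267712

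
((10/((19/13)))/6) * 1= 65/57 = 1.14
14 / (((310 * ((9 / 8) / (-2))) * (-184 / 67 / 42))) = 13132/10695 = 1.23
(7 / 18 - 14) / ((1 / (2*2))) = -490/9 = -54.44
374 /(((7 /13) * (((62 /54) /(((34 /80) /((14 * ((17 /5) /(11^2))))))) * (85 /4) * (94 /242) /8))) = 226115604/356965 = 633.44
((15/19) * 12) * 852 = 153360/19 = 8071.58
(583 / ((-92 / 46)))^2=339889/4 = 84972.25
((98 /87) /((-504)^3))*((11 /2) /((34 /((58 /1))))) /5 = -11/666247680 = 0.00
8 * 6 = 48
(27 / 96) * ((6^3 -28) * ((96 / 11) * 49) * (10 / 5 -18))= -3979584/11 = -361780.36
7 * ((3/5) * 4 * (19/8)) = 399/10 = 39.90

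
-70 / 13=-5.38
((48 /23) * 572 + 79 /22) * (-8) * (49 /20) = -29686601/1265 = -23467.67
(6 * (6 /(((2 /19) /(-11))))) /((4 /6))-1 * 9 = -5652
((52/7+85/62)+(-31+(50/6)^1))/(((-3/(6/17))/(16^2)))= 4622080/11067 = 417.65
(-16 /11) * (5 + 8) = -208/11 = -18.91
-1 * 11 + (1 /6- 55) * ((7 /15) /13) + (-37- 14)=-74843/1170 = -63.97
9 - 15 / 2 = 3/2 = 1.50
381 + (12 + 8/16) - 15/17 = 13349/34 = 392.62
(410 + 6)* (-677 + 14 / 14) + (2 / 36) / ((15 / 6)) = -12654719/45 = -281215.98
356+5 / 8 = 2853/8 = 356.62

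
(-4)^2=16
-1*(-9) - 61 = -52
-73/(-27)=73/27 = 2.70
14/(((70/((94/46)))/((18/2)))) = 423/115 = 3.68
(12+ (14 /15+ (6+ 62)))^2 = 1473796/225 = 6550.20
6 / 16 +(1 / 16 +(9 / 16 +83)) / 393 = 77/131 = 0.59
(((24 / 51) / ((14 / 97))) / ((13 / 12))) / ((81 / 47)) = 72944/41769 = 1.75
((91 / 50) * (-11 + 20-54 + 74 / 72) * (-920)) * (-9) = -662643.80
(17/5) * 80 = 272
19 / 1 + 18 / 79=1519/79 = 19.23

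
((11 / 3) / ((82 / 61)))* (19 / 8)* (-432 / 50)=-114741/2050 = -55.97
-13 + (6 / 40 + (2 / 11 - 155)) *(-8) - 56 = 64259/55 = 1168.35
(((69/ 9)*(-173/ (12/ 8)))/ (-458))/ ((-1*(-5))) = 3979/10305 = 0.39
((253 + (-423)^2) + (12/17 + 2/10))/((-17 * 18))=-1692283/2890 = -585.57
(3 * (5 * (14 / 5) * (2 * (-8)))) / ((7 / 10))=-960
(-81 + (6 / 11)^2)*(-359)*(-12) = -347666.28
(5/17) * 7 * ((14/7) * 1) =70/17 = 4.12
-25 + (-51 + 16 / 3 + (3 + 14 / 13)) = -66.59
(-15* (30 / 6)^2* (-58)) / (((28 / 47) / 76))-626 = 19418368/7 = 2774052.57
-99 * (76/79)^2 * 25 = -14295600/6241 = -2290.59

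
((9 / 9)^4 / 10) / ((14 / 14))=1/10 = 0.10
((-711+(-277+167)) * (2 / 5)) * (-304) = 499168/5 = 99833.60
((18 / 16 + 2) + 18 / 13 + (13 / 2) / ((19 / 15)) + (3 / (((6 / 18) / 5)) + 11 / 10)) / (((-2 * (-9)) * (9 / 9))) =550723/177840 = 3.10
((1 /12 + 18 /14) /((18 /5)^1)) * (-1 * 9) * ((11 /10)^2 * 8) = -2783/84 = -33.13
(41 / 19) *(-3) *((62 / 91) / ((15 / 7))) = -2542/1235 = -2.06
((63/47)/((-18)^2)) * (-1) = -7/1692 = 0.00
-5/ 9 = -0.56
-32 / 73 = -0.44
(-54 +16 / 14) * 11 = -4070/7 = -581.43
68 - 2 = 66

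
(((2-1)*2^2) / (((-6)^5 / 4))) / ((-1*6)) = 1/2916 = 0.00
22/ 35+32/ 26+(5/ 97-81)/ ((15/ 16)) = -11186326/132405 = -84.49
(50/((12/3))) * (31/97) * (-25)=-19375/194 = -99.87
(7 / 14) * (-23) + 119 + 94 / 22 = 2459/22 = 111.77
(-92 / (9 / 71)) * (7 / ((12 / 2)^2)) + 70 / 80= -90881/648 = -140.25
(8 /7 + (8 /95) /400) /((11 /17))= 646119/365750 = 1.77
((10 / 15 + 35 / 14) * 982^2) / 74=4580539/111 = 41266.12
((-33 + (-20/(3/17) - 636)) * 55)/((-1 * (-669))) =-129085/2007 = -64.32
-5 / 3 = -1.67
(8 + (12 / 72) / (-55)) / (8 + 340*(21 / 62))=81809/1259940 = 0.06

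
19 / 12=1.58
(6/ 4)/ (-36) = -0.04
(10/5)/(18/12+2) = 4/7 = 0.57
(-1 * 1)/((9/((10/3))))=-10/27 = -0.37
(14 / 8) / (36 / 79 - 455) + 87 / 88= 3111917/3159992 = 0.98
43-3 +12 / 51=684/17 = 40.24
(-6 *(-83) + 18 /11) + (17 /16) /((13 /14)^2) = 3724459/7436 = 500.87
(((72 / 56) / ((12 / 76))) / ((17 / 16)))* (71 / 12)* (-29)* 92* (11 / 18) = -79180904/1071 = -73931.75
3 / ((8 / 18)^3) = 34.17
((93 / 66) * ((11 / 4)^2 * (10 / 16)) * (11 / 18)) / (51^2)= 18755/11985408 = 0.00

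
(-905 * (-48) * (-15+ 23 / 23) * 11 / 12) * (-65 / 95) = 7247240/19 = 381433.68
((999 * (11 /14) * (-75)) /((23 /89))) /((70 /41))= -601482915/4508 = -133425.67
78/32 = 39/16 = 2.44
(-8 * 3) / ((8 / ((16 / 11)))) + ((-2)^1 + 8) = 18/11 = 1.64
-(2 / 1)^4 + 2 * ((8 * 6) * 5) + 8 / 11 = 5112/11 = 464.73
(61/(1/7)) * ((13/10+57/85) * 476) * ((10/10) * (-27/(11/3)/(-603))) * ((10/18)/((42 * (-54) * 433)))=-2135/771606 = 0.00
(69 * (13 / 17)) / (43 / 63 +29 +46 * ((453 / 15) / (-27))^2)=114434775/189187424 = 0.60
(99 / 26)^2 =9801/676 = 14.50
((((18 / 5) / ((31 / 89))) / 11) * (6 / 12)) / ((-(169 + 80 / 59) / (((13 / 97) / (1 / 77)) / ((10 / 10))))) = -4300569/151116785 = -0.03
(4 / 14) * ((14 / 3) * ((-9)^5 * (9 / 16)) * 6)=-531441/2 = -265720.50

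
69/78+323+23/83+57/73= 324.94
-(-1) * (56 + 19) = 75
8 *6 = 48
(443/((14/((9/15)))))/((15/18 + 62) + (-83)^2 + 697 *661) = 3987/98210455 = 0.00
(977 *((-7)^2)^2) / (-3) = -2345777/3 = -781925.67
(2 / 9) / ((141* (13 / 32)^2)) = 2048/214461 = 0.01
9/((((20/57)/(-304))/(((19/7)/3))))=-246924/35 = -7054.97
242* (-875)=-211750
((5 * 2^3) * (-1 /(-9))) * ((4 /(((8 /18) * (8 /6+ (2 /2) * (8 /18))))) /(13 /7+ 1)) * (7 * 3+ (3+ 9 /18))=3087/16 = 192.94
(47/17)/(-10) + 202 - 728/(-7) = 51973/170 = 305.72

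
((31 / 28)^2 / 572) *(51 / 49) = 49011/21973952 = 0.00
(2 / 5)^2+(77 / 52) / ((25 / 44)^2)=38568/8125 = 4.75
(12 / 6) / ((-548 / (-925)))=925/274 = 3.38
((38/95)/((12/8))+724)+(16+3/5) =11113/15 = 740.87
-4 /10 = -0.40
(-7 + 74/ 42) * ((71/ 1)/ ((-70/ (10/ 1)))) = 7810/147 = 53.13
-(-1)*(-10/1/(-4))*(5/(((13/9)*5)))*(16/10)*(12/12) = 36/13 = 2.77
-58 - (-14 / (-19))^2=-21134/361 = -58.54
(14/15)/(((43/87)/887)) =360122/215 = 1674.99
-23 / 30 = -0.77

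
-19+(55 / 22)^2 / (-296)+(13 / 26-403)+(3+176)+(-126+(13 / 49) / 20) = -106896757/290080 = -368.51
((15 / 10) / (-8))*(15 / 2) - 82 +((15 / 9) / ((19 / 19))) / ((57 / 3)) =-151973/1824 = -83.32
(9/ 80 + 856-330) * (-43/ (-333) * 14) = 12668789/13320 = 951.11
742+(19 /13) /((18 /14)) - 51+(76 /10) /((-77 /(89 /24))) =124643251/180180 = 691.77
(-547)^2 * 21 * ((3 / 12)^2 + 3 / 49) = 87069819/112 = 777409.10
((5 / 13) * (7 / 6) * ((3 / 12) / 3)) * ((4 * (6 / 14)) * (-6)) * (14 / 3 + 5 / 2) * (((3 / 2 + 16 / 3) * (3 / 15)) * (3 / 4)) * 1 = -1763/624 = -2.83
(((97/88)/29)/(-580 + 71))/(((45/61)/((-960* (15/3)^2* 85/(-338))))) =-50294500/82322097 = -0.61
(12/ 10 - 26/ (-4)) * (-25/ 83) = -385/166 = -2.32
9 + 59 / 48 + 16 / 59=29737/2832 = 10.50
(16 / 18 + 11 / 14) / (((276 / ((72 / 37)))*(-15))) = -211/268065 = 0.00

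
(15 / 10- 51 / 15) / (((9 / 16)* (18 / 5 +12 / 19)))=-1444/1809 = -0.80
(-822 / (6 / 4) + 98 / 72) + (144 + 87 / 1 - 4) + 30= -289.64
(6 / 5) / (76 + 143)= 2/365 = 0.01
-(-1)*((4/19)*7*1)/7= 4/19 = 0.21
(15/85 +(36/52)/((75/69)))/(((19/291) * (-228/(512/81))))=-0.35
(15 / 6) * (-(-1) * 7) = 35/2 = 17.50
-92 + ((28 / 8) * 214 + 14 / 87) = 57173/87 = 657.16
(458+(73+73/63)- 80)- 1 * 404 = 3034/63 = 48.16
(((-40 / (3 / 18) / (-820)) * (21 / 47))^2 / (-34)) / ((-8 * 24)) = 1323/505012744 = 0.00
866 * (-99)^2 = 8487666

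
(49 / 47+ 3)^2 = 36100/2209 = 16.34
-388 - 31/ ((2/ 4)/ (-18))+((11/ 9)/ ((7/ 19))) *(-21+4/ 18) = 373693/567 = 659.07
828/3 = 276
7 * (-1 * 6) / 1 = -42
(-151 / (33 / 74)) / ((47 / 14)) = -100.86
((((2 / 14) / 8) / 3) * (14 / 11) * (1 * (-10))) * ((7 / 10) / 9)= -7/1188 = -0.01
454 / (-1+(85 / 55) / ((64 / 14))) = -159808/233 = -685.87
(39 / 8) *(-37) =-1443/8 = -180.38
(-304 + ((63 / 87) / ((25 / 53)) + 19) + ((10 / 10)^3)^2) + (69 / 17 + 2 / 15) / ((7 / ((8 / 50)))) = -365420791/1294125 = -282.37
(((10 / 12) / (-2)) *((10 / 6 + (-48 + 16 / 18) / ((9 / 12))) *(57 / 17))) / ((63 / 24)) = 313690/9639 = 32.54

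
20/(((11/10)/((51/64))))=1275/88 = 14.49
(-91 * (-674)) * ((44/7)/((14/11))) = 2120404/7 = 302914.86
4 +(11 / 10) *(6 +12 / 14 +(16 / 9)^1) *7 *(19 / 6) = 28964/135 = 214.55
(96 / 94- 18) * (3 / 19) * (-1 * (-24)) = -3024/47 = -64.34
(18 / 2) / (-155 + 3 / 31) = -279/4802 = -0.06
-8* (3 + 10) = -104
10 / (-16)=-5/8 = -0.62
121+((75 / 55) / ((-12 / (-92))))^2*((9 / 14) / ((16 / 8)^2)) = 138.57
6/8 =3/4 = 0.75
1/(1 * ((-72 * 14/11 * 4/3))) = -11/1344 = -0.01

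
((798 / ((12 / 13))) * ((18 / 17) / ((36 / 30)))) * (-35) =-907725/34 = -26697.79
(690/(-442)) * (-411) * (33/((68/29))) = 135697815/15028 = 9029.67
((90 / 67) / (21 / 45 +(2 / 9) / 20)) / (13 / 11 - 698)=-5940/1472191 = 0.00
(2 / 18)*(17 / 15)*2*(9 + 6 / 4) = 119/45 = 2.64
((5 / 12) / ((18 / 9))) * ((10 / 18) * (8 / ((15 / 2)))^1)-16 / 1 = -15.88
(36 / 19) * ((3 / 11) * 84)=9072/209 = 43.41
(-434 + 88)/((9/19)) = -6574/9 = -730.44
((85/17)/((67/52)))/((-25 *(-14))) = 26/2345 = 0.01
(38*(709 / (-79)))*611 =-16461562/79 = -208374.20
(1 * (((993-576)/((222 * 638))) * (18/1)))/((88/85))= 106335/2077328 = 0.05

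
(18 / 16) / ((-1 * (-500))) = 9/4000 = 0.00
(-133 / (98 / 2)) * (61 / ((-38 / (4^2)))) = 488/7 = 69.71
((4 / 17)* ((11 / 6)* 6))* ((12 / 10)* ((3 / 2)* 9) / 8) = 891/170 = 5.24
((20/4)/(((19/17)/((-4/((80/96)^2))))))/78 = -408/1235 = -0.33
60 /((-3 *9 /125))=-2500/9 = -277.78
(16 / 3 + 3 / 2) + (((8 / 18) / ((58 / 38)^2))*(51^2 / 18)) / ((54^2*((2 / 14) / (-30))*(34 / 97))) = 2150767/1839267 = 1.17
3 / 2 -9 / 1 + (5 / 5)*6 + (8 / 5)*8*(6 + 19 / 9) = 9209/90 = 102.32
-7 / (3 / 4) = -28/3 = -9.33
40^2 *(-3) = -4800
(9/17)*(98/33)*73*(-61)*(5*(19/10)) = -12437229/187 = -66509.25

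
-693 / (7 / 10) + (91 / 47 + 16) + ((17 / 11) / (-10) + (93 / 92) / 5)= -231164893/237820 = -972.02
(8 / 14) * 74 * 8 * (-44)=-104192/7 = -14884.57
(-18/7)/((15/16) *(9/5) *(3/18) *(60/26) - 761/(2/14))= 3744/7755167 = 0.00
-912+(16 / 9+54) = -7706/9 = -856.22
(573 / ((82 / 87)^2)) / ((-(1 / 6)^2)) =-39033333/1681 = -23220.31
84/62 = 42/31 = 1.35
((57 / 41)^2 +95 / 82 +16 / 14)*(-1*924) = -3912.37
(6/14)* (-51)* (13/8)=-1989/56 = -35.52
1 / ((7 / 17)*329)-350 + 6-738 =-2491829/2303 = -1081.99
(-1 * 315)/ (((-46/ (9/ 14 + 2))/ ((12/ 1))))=4995/23 = 217.17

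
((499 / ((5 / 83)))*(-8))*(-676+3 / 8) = 44771777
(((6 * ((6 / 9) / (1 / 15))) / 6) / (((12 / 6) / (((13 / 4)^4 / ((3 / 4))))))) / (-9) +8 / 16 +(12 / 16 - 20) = -175205/1728 = -101.39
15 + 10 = 25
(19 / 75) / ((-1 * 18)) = -19/1350 = -0.01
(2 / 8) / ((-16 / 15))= -15/64 = -0.23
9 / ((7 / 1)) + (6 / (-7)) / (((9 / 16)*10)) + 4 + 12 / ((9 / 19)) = 457/15 = 30.47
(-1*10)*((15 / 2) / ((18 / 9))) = -75/2 = -37.50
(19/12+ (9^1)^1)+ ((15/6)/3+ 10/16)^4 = 15.11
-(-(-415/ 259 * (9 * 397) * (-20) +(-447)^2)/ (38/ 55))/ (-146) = -235650195/75628 = -3115.91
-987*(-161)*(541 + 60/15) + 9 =86604324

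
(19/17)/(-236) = -19/4012 = 0.00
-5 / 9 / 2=-5/18 = -0.28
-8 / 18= -4/9 = -0.44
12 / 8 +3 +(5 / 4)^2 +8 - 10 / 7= 1415/112 = 12.63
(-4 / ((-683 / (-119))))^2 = 226576/466489 = 0.49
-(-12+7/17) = 197/17 = 11.59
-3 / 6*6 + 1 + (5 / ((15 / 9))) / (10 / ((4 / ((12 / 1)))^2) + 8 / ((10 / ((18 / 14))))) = -2089/1062 = -1.97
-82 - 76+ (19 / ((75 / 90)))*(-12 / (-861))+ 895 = 1058051/1435 = 737.32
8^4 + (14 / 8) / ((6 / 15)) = 32803/8 = 4100.38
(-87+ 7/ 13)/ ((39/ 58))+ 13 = -58601/507 = -115.58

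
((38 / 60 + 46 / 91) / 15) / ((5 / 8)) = 12436/102375 = 0.12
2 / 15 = 0.13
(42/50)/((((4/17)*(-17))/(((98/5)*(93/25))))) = -95697/6250 = -15.31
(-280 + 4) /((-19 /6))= 1656/19 = 87.16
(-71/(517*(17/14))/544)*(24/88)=-1491/26296688 = 0.00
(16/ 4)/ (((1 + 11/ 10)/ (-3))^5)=-400000/16807 = -23.80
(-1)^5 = -1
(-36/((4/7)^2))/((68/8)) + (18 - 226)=-7513/34 = -220.97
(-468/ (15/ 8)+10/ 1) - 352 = -2958/5 = -591.60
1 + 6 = 7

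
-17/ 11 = -1.55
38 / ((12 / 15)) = 95/2 = 47.50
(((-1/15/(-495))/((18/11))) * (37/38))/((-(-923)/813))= 10027/142049700 = 0.00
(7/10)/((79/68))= 238/395 = 0.60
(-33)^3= -35937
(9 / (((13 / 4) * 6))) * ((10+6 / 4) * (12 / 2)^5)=41272.62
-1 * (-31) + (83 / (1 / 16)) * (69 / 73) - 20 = 92435/73 = 1266.23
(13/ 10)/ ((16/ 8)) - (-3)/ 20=4/5 = 0.80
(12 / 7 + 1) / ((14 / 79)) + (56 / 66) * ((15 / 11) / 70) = 181817/11858 = 15.33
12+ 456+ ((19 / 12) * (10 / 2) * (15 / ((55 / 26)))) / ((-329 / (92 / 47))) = 79546714/170093 = 467.67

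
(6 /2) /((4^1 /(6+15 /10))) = 45/8 = 5.62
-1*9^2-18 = -99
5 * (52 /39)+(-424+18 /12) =-2495/6 = -415.83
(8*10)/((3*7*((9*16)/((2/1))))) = 10/189 = 0.05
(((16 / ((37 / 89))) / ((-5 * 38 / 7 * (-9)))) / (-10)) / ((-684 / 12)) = 2492/9015975 = 0.00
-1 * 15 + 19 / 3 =-26/3 = -8.67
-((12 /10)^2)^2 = -1296/625 = -2.07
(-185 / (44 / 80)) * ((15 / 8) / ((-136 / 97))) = 1345875/2992 = 449.82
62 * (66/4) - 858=165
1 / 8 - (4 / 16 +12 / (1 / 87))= -8353/8 = -1044.12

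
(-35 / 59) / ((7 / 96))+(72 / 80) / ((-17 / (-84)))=-18498/5015 = -3.69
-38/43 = -0.88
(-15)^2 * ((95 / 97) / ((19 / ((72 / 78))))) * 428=5778000/1261 = 4582.08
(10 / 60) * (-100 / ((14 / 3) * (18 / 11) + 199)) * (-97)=53350/6819 = 7.82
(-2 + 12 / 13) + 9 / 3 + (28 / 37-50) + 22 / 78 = -67876/1443 = -47.04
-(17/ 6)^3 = -4913/216 = -22.75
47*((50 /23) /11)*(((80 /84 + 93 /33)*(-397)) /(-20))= 81259945/116886 = 695.21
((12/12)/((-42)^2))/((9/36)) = 1/441 = 0.00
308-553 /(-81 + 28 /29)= 730905/2321 = 314.91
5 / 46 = 0.11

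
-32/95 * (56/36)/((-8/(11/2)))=308/855 = 0.36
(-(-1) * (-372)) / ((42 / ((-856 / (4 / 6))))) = 79608/7 = 11372.57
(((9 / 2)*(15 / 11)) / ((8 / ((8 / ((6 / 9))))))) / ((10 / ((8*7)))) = 567/11 = 51.55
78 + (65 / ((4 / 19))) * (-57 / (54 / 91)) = -2129699/72 = -29579.15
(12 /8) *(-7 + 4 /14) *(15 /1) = -2115/14 = -151.07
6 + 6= 12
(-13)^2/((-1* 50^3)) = -169/125000 = 0.00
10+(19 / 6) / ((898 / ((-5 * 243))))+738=1335713/1796 = 743.72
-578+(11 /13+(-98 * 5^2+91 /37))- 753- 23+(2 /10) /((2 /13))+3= -18260657/4810 = -3796.39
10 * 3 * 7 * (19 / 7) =570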